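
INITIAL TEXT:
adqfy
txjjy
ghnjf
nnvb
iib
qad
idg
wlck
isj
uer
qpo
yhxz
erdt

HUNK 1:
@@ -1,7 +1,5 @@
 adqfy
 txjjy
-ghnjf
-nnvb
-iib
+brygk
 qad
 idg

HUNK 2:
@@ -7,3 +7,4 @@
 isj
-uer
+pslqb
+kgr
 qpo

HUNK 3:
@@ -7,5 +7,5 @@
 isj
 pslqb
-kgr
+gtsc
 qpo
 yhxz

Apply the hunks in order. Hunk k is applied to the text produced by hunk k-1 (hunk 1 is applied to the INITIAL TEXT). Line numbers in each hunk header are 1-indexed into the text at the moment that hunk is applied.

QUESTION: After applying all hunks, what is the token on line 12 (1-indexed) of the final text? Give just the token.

Answer: erdt

Derivation:
Hunk 1: at line 1 remove [ghnjf,nnvb,iib] add [brygk] -> 11 lines: adqfy txjjy brygk qad idg wlck isj uer qpo yhxz erdt
Hunk 2: at line 7 remove [uer] add [pslqb,kgr] -> 12 lines: adqfy txjjy brygk qad idg wlck isj pslqb kgr qpo yhxz erdt
Hunk 3: at line 7 remove [kgr] add [gtsc] -> 12 lines: adqfy txjjy brygk qad idg wlck isj pslqb gtsc qpo yhxz erdt
Final line 12: erdt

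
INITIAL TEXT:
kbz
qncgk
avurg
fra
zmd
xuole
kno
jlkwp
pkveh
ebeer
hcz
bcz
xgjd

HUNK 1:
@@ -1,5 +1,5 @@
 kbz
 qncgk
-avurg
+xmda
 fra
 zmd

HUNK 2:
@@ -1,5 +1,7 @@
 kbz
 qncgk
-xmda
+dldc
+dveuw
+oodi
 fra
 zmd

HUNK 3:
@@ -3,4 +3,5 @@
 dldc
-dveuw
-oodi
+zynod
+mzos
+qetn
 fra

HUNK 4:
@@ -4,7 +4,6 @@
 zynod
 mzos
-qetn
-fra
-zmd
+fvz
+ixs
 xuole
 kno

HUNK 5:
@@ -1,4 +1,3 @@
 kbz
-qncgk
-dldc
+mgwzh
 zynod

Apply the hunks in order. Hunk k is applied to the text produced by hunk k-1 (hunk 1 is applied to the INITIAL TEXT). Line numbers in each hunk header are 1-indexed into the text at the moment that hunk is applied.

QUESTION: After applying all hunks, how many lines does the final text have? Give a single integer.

Hunk 1: at line 1 remove [avurg] add [xmda] -> 13 lines: kbz qncgk xmda fra zmd xuole kno jlkwp pkveh ebeer hcz bcz xgjd
Hunk 2: at line 1 remove [xmda] add [dldc,dveuw,oodi] -> 15 lines: kbz qncgk dldc dveuw oodi fra zmd xuole kno jlkwp pkveh ebeer hcz bcz xgjd
Hunk 3: at line 3 remove [dveuw,oodi] add [zynod,mzos,qetn] -> 16 lines: kbz qncgk dldc zynod mzos qetn fra zmd xuole kno jlkwp pkveh ebeer hcz bcz xgjd
Hunk 4: at line 4 remove [qetn,fra,zmd] add [fvz,ixs] -> 15 lines: kbz qncgk dldc zynod mzos fvz ixs xuole kno jlkwp pkveh ebeer hcz bcz xgjd
Hunk 5: at line 1 remove [qncgk,dldc] add [mgwzh] -> 14 lines: kbz mgwzh zynod mzos fvz ixs xuole kno jlkwp pkveh ebeer hcz bcz xgjd
Final line count: 14

Answer: 14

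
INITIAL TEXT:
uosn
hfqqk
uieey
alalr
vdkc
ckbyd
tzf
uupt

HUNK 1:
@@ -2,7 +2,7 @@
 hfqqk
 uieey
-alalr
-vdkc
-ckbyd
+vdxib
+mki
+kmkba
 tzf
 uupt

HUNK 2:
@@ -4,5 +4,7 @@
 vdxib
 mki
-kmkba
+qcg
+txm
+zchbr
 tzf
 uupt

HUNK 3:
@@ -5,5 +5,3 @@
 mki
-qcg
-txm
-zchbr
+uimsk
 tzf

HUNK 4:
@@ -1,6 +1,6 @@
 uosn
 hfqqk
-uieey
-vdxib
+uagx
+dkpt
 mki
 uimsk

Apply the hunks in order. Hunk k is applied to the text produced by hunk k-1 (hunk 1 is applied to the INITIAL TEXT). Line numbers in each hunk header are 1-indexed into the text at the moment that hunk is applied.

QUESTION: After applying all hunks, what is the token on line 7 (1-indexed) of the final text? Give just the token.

Answer: tzf

Derivation:
Hunk 1: at line 2 remove [alalr,vdkc,ckbyd] add [vdxib,mki,kmkba] -> 8 lines: uosn hfqqk uieey vdxib mki kmkba tzf uupt
Hunk 2: at line 4 remove [kmkba] add [qcg,txm,zchbr] -> 10 lines: uosn hfqqk uieey vdxib mki qcg txm zchbr tzf uupt
Hunk 3: at line 5 remove [qcg,txm,zchbr] add [uimsk] -> 8 lines: uosn hfqqk uieey vdxib mki uimsk tzf uupt
Hunk 4: at line 1 remove [uieey,vdxib] add [uagx,dkpt] -> 8 lines: uosn hfqqk uagx dkpt mki uimsk tzf uupt
Final line 7: tzf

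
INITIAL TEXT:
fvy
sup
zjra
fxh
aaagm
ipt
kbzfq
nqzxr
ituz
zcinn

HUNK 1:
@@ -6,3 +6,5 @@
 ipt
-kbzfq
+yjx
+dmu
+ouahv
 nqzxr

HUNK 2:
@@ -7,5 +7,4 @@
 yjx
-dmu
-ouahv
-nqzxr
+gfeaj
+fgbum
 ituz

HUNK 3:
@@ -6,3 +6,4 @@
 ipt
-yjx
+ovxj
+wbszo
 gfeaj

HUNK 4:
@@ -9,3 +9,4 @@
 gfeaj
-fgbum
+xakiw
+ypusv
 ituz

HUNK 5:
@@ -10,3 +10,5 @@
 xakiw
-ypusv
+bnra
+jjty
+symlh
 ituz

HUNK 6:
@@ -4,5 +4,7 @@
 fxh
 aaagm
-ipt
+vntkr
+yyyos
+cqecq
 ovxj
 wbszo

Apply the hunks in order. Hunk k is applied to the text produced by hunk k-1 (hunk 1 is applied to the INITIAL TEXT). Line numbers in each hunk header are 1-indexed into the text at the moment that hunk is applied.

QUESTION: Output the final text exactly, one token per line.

Hunk 1: at line 6 remove [kbzfq] add [yjx,dmu,ouahv] -> 12 lines: fvy sup zjra fxh aaagm ipt yjx dmu ouahv nqzxr ituz zcinn
Hunk 2: at line 7 remove [dmu,ouahv,nqzxr] add [gfeaj,fgbum] -> 11 lines: fvy sup zjra fxh aaagm ipt yjx gfeaj fgbum ituz zcinn
Hunk 3: at line 6 remove [yjx] add [ovxj,wbszo] -> 12 lines: fvy sup zjra fxh aaagm ipt ovxj wbszo gfeaj fgbum ituz zcinn
Hunk 4: at line 9 remove [fgbum] add [xakiw,ypusv] -> 13 lines: fvy sup zjra fxh aaagm ipt ovxj wbszo gfeaj xakiw ypusv ituz zcinn
Hunk 5: at line 10 remove [ypusv] add [bnra,jjty,symlh] -> 15 lines: fvy sup zjra fxh aaagm ipt ovxj wbszo gfeaj xakiw bnra jjty symlh ituz zcinn
Hunk 6: at line 4 remove [ipt] add [vntkr,yyyos,cqecq] -> 17 lines: fvy sup zjra fxh aaagm vntkr yyyos cqecq ovxj wbszo gfeaj xakiw bnra jjty symlh ituz zcinn

Answer: fvy
sup
zjra
fxh
aaagm
vntkr
yyyos
cqecq
ovxj
wbszo
gfeaj
xakiw
bnra
jjty
symlh
ituz
zcinn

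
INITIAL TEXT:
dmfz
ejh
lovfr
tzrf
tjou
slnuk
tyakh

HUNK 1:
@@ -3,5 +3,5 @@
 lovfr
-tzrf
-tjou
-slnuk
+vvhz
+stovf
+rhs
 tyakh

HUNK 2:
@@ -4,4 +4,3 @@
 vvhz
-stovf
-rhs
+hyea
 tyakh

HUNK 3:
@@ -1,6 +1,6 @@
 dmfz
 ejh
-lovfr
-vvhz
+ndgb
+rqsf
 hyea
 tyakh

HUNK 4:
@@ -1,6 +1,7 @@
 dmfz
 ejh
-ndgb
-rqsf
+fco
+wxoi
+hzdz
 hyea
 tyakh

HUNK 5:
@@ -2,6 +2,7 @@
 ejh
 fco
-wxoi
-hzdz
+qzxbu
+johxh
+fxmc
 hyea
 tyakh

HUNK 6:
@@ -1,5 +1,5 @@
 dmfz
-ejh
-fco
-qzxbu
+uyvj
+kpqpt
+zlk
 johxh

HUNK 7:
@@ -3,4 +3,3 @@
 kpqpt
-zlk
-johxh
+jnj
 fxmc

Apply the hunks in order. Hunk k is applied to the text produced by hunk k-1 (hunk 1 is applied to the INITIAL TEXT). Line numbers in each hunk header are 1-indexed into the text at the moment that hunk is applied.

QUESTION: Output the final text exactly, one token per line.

Hunk 1: at line 3 remove [tzrf,tjou,slnuk] add [vvhz,stovf,rhs] -> 7 lines: dmfz ejh lovfr vvhz stovf rhs tyakh
Hunk 2: at line 4 remove [stovf,rhs] add [hyea] -> 6 lines: dmfz ejh lovfr vvhz hyea tyakh
Hunk 3: at line 1 remove [lovfr,vvhz] add [ndgb,rqsf] -> 6 lines: dmfz ejh ndgb rqsf hyea tyakh
Hunk 4: at line 1 remove [ndgb,rqsf] add [fco,wxoi,hzdz] -> 7 lines: dmfz ejh fco wxoi hzdz hyea tyakh
Hunk 5: at line 2 remove [wxoi,hzdz] add [qzxbu,johxh,fxmc] -> 8 lines: dmfz ejh fco qzxbu johxh fxmc hyea tyakh
Hunk 6: at line 1 remove [ejh,fco,qzxbu] add [uyvj,kpqpt,zlk] -> 8 lines: dmfz uyvj kpqpt zlk johxh fxmc hyea tyakh
Hunk 7: at line 3 remove [zlk,johxh] add [jnj] -> 7 lines: dmfz uyvj kpqpt jnj fxmc hyea tyakh

Answer: dmfz
uyvj
kpqpt
jnj
fxmc
hyea
tyakh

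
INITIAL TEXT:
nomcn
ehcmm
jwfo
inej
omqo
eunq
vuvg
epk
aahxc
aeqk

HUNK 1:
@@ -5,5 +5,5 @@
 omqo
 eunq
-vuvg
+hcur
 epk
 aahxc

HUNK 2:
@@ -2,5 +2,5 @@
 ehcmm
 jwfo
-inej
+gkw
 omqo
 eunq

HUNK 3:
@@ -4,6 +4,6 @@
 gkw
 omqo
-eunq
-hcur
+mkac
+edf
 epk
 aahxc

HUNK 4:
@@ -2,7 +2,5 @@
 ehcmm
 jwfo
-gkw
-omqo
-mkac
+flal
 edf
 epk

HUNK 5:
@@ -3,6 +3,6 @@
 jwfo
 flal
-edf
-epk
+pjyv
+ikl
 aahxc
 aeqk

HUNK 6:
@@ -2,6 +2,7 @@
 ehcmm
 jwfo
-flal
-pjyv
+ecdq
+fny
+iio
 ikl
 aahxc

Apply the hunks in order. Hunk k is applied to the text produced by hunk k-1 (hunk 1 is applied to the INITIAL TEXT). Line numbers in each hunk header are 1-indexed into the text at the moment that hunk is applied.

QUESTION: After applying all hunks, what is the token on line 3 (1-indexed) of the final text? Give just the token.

Answer: jwfo

Derivation:
Hunk 1: at line 5 remove [vuvg] add [hcur] -> 10 lines: nomcn ehcmm jwfo inej omqo eunq hcur epk aahxc aeqk
Hunk 2: at line 2 remove [inej] add [gkw] -> 10 lines: nomcn ehcmm jwfo gkw omqo eunq hcur epk aahxc aeqk
Hunk 3: at line 4 remove [eunq,hcur] add [mkac,edf] -> 10 lines: nomcn ehcmm jwfo gkw omqo mkac edf epk aahxc aeqk
Hunk 4: at line 2 remove [gkw,omqo,mkac] add [flal] -> 8 lines: nomcn ehcmm jwfo flal edf epk aahxc aeqk
Hunk 5: at line 3 remove [edf,epk] add [pjyv,ikl] -> 8 lines: nomcn ehcmm jwfo flal pjyv ikl aahxc aeqk
Hunk 6: at line 2 remove [flal,pjyv] add [ecdq,fny,iio] -> 9 lines: nomcn ehcmm jwfo ecdq fny iio ikl aahxc aeqk
Final line 3: jwfo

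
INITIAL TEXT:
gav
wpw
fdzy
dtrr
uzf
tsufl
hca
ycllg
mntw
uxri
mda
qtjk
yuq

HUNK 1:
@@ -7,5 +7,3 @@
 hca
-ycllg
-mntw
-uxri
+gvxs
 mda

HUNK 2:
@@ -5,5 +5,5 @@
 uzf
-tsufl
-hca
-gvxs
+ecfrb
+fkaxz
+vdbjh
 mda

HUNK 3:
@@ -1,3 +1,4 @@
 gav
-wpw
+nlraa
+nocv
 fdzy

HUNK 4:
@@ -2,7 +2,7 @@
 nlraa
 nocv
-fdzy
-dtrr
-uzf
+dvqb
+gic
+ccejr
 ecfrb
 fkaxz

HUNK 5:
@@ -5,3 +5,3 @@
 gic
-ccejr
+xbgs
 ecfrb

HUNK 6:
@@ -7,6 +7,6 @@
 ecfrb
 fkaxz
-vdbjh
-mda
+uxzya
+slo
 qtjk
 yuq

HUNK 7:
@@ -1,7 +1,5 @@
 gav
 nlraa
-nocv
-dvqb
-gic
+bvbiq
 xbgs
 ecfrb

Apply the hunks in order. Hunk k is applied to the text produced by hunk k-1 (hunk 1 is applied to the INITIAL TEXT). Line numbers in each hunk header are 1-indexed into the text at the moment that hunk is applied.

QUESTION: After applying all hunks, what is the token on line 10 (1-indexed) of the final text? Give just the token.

Answer: yuq

Derivation:
Hunk 1: at line 7 remove [ycllg,mntw,uxri] add [gvxs] -> 11 lines: gav wpw fdzy dtrr uzf tsufl hca gvxs mda qtjk yuq
Hunk 2: at line 5 remove [tsufl,hca,gvxs] add [ecfrb,fkaxz,vdbjh] -> 11 lines: gav wpw fdzy dtrr uzf ecfrb fkaxz vdbjh mda qtjk yuq
Hunk 3: at line 1 remove [wpw] add [nlraa,nocv] -> 12 lines: gav nlraa nocv fdzy dtrr uzf ecfrb fkaxz vdbjh mda qtjk yuq
Hunk 4: at line 2 remove [fdzy,dtrr,uzf] add [dvqb,gic,ccejr] -> 12 lines: gav nlraa nocv dvqb gic ccejr ecfrb fkaxz vdbjh mda qtjk yuq
Hunk 5: at line 5 remove [ccejr] add [xbgs] -> 12 lines: gav nlraa nocv dvqb gic xbgs ecfrb fkaxz vdbjh mda qtjk yuq
Hunk 6: at line 7 remove [vdbjh,mda] add [uxzya,slo] -> 12 lines: gav nlraa nocv dvqb gic xbgs ecfrb fkaxz uxzya slo qtjk yuq
Hunk 7: at line 1 remove [nocv,dvqb,gic] add [bvbiq] -> 10 lines: gav nlraa bvbiq xbgs ecfrb fkaxz uxzya slo qtjk yuq
Final line 10: yuq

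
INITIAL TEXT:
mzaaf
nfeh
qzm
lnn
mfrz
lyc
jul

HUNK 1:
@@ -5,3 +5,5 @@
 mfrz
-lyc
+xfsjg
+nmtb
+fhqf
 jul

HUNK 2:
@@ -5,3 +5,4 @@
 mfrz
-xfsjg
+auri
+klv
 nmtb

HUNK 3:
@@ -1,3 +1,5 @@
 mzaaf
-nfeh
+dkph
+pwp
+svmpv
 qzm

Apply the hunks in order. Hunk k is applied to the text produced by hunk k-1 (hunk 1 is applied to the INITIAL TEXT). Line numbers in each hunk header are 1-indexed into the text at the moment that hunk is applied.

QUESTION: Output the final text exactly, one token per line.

Answer: mzaaf
dkph
pwp
svmpv
qzm
lnn
mfrz
auri
klv
nmtb
fhqf
jul

Derivation:
Hunk 1: at line 5 remove [lyc] add [xfsjg,nmtb,fhqf] -> 9 lines: mzaaf nfeh qzm lnn mfrz xfsjg nmtb fhqf jul
Hunk 2: at line 5 remove [xfsjg] add [auri,klv] -> 10 lines: mzaaf nfeh qzm lnn mfrz auri klv nmtb fhqf jul
Hunk 3: at line 1 remove [nfeh] add [dkph,pwp,svmpv] -> 12 lines: mzaaf dkph pwp svmpv qzm lnn mfrz auri klv nmtb fhqf jul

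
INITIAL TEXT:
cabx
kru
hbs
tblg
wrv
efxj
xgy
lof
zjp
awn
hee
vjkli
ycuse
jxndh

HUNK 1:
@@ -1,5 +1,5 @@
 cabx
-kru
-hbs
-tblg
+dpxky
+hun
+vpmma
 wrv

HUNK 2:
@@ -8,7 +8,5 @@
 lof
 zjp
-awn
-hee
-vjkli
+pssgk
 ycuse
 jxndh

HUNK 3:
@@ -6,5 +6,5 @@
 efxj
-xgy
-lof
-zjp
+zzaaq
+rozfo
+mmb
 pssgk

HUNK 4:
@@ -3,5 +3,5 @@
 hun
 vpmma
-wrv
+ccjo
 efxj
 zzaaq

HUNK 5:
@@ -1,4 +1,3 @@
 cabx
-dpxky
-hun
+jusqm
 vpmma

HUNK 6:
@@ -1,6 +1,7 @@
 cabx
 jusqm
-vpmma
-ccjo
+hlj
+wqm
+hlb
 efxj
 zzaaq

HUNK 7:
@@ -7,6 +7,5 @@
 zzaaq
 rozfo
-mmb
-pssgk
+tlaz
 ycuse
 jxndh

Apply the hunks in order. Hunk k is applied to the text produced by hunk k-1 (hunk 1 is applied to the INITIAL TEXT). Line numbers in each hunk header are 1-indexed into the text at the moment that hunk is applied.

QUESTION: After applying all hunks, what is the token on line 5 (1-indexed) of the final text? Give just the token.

Hunk 1: at line 1 remove [kru,hbs,tblg] add [dpxky,hun,vpmma] -> 14 lines: cabx dpxky hun vpmma wrv efxj xgy lof zjp awn hee vjkli ycuse jxndh
Hunk 2: at line 8 remove [awn,hee,vjkli] add [pssgk] -> 12 lines: cabx dpxky hun vpmma wrv efxj xgy lof zjp pssgk ycuse jxndh
Hunk 3: at line 6 remove [xgy,lof,zjp] add [zzaaq,rozfo,mmb] -> 12 lines: cabx dpxky hun vpmma wrv efxj zzaaq rozfo mmb pssgk ycuse jxndh
Hunk 4: at line 3 remove [wrv] add [ccjo] -> 12 lines: cabx dpxky hun vpmma ccjo efxj zzaaq rozfo mmb pssgk ycuse jxndh
Hunk 5: at line 1 remove [dpxky,hun] add [jusqm] -> 11 lines: cabx jusqm vpmma ccjo efxj zzaaq rozfo mmb pssgk ycuse jxndh
Hunk 6: at line 1 remove [vpmma,ccjo] add [hlj,wqm,hlb] -> 12 lines: cabx jusqm hlj wqm hlb efxj zzaaq rozfo mmb pssgk ycuse jxndh
Hunk 7: at line 7 remove [mmb,pssgk] add [tlaz] -> 11 lines: cabx jusqm hlj wqm hlb efxj zzaaq rozfo tlaz ycuse jxndh
Final line 5: hlb

Answer: hlb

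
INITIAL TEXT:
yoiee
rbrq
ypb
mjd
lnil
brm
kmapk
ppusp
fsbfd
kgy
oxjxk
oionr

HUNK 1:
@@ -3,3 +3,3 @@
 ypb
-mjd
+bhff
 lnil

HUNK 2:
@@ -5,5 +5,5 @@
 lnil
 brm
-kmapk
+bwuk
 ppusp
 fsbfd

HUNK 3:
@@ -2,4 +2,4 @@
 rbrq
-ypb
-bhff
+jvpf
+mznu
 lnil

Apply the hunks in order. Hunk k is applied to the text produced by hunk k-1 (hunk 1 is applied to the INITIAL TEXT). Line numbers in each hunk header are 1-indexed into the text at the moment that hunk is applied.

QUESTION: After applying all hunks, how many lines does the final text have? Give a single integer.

Hunk 1: at line 3 remove [mjd] add [bhff] -> 12 lines: yoiee rbrq ypb bhff lnil brm kmapk ppusp fsbfd kgy oxjxk oionr
Hunk 2: at line 5 remove [kmapk] add [bwuk] -> 12 lines: yoiee rbrq ypb bhff lnil brm bwuk ppusp fsbfd kgy oxjxk oionr
Hunk 3: at line 2 remove [ypb,bhff] add [jvpf,mznu] -> 12 lines: yoiee rbrq jvpf mznu lnil brm bwuk ppusp fsbfd kgy oxjxk oionr
Final line count: 12

Answer: 12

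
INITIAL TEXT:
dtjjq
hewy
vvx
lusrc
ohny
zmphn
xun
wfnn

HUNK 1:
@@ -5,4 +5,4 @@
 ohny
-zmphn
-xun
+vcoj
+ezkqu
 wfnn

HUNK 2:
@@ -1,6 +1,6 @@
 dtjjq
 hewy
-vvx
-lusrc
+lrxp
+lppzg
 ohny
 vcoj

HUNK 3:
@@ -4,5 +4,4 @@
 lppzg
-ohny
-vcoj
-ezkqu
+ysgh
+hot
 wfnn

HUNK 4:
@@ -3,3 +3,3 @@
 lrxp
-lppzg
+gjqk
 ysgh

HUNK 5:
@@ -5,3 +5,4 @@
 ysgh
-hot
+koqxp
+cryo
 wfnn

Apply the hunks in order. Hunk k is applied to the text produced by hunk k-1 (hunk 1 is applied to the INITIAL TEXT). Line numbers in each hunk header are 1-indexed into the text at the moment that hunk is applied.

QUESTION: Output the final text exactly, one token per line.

Answer: dtjjq
hewy
lrxp
gjqk
ysgh
koqxp
cryo
wfnn

Derivation:
Hunk 1: at line 5 remove [zmphn,xun] add [vcoj,ezkqu] -> 8 lines: dtjjq hewy vvx lusrc ohny vcoj ezkqu wfnn
Hunk 2: at line 1 remove [vvx,lusrc] add [lrxp,lppzg] -> 8 lines: dtjjq hewy lrxp lppzg ohny vcoj ezkqu wfnn
Hunk 3: at line 4 remove [ohny,vcoj,ezkqu] add [ysgh,hot] -> 7 lines: dtjjq hewy lrxp lppzg ysgh hot wfnn
Hunk 4: at line 3 remove [lppzg] add [gjqk] -> 7 lines: dtjjq hewy lrxp gjqk ysgh hot wfnn
Hunk 5: at line 5 remove [hot] add [koqxp,cryo] -> 8 lines: dtjjq hewy lrxp gjqk ysgh koqxp cryo wfnn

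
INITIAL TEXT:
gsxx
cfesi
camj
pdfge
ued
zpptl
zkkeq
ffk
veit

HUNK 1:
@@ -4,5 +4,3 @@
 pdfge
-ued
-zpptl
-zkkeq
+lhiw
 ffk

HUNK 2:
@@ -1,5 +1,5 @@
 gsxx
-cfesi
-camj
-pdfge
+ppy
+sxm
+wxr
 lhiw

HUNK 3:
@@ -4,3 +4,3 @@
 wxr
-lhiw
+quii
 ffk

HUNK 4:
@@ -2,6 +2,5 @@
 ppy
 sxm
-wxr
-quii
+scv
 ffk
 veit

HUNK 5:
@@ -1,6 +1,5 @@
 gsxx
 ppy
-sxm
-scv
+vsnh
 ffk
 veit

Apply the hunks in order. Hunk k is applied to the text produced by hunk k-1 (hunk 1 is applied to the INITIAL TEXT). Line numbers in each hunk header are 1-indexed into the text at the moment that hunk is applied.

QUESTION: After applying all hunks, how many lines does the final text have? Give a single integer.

Answer: 5

Derivation:
Hunk 1: at line 4 remove [ued,zpptl,zkkeq] add [lhiw] -> 7 lines: gsxx cfesi camj pdfge lhiw ffk veit
Hunk 2: at line 1 remove [cfesi,camj,pdfge] add [ppy,sxm,wxr] -> 7 lines: gsxx ppy sxm wxr lhiw ffk veit
Hunk 3: at line 4 remove [lhiw] add [quii] -> 7 lines: gsxx ppy sxm wxr quii ffk veit
Hunk 4: at line 2 remove [wxr,quii] add [scv] -> 6 lines: gsxx ppy sxm scv ffk veit
Hunk 5: at line 1 remove [sxm,scv] add [vsnh] -> 5 lines: gsxx ppy vsnh ffk veit
Final line count: 5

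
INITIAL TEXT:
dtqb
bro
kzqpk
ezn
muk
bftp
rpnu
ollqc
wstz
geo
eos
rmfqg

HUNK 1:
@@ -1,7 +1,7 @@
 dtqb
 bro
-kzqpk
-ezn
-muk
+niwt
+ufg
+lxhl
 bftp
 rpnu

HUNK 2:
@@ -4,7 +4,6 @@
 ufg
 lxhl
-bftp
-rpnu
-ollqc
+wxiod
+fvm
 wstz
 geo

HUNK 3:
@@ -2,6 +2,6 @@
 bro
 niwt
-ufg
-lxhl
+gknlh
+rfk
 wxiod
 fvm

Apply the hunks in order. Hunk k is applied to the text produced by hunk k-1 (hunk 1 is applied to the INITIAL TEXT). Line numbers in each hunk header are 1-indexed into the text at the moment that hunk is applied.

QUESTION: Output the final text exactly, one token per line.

Answer: dtqb
bro
niwt
gknlh
rfk
wxiod
fvm
wstz
geo
eos
rmfqg

Derivation:
Hunk 1: at line 1 remove [kzqpk,ezn,muk] add [niwt,ufg,lxhl] -> 12 lines: dtqb bro niwt ufg lxhl bftp rpnu ollqc wstz geo eos rmfqg
Hunk 2: at line 4 remove [bftp,rpnu,ollqc] add [wxiod,fvm] -> 11 lines: dtqb bro niwt ufg lxhl wxiod fvm wstz geo eos rmfqg
Hunk 3: at line 2 remove [ufg,lxhl] add [gknlh,rfk] -> 11 lines: dtqb bro niwt gknlh rfk wxiod fvm wstz geo eos rmfqg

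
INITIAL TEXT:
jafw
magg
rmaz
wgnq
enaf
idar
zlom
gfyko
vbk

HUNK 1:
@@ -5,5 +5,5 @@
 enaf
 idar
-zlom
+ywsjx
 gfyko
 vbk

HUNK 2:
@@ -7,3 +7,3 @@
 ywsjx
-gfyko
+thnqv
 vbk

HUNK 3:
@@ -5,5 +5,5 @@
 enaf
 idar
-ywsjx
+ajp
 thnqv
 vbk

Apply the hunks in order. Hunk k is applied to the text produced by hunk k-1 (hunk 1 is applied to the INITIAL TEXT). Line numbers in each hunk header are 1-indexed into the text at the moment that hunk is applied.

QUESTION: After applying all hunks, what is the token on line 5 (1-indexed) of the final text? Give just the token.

Answer: enaf

Derivation:
Hunk 1: at line 5 remove [zlom] add [ywsjx] -> 9 lines: jafw magg rmaz wgnq enaf idar ywsjx gfyko vbk
Hunk 2: at line 7 remove [gfyko] add [thnqv] -> 9 lines: jafw magg rmaz wgnq enaf idar ywsjx thnqv vbk
Hunk 3: at line 5 remove [ywsjx] add [ajp] -> 9 lines: jafw magg rmaz wgnq enaf idar ajp thnqv vbk
Final line 5: enaf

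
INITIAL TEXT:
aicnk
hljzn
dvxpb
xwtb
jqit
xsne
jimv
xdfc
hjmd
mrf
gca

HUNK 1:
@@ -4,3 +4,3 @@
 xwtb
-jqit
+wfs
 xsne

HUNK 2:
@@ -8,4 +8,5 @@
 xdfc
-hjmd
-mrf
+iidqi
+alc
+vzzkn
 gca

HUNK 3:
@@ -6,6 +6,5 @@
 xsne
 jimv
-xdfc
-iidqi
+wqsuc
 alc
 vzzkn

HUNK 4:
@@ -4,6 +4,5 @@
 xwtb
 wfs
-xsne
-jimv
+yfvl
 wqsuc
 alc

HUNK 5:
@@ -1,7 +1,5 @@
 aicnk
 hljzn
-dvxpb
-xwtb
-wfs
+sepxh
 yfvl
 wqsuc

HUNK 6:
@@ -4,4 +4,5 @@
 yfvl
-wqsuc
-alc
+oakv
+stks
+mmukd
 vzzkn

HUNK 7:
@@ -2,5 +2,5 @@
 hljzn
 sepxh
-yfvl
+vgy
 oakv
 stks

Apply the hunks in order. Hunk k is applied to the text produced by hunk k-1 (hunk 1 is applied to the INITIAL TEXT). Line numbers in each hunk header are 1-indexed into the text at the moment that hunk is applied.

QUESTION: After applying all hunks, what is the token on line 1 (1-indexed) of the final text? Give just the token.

Hunk 1: at line 4 remove [jqit] add [wfs] -> 11 lines: aicnk hljzn dvxpb xwtb wfs xsne jimv xdfc hjmd mrf gca
Hunk 2: at line 8 remove [hjmd,mrf] add [iidqi,alc,vzzkn] -> 12 lines: aicnk hljzn dvxpb xwtb wfs xsne jimv xdfc iidqi alc vzzkn gca
Hunk 3: at line 6 remove [xdfc,iidqi] add [wqsuc] -> 11 lines: aicnk hljzn dvxpb xwtb wfs xsne jimv wqsuc alc vzzkn gca
Hunk 4: at line 4 remove [xsne,jimv] add [yfvl] -> 10 lines: aicnk hljzn dvxpb xwtb wfs yfvl wqsuc alc vzzkn gca
Hunk 5: at line 1 remove [dvxpb,xwtb,wfs] add [sepxh] -> 8 lines: aicnk hljzn sepxh yfvl wqsuc alc vzzkn gca
Hunk 6: at line 4 remove [wqsuc,alc] add [oakv,stks,mmukd] -> 9 lines: aicnk hljzn sepxh yfvl oakv stks mmukd vzzkn gca
Hunk 7: at line 2 remove [yfvl] add [vgy] -> 9 lines: aicnk hljzn sepxh vgy oakv stks mmukd vzzkn gca
Final line 1: aicnk

Answer: aicnk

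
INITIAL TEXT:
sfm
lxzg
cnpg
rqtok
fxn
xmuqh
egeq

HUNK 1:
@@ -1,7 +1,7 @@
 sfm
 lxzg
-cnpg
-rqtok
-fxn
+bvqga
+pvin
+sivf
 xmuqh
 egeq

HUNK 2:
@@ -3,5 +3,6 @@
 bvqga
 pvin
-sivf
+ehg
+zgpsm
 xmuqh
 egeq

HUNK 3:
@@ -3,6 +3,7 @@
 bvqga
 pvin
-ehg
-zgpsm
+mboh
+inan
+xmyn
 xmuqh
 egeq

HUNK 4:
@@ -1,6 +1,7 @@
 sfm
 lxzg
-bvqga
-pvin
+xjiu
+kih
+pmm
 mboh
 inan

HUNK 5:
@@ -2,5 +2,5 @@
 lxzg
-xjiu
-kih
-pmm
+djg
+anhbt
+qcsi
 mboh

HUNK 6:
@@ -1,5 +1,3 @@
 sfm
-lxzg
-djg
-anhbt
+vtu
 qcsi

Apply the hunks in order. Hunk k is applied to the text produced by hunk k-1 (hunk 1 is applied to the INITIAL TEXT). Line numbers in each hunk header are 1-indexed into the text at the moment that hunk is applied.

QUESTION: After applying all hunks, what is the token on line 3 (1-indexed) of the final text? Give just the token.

Answer: qcsi

Derivation:
Hunk 1: at line 1 remove [cnpg,rqtok,fxn] add [bvqga,pvin,sivf] -> 7 lines: sfm lxzg bvqga pvin sivf xmuqh egeq
Hunk 2: at line 3 remove [sivf] add [ehg,zgpsm] -> 8 lines: sfm lxzg bvqga pvin ehg zgpsm xmuqh egeq
Hunk 3: at line 3 remove [ehg,zgpsm] add [mboh,inan,xmyn] -> 9 lines: sfm lxzg bvqga pvin mboh inan xmyn xmuqh egeq
Hunk 4: at line 1 remove [bvqga,pvin] add [xjiu,kih,pmm] -> 10 lines: sfm lxzg xjiu kih pmm mboh inan xmyn xmuqh egeq
Hunk 5: at line 2 remove [xjiu,kih,pmm] add [djg,anhbt,qcsi] -> 10 lines: sfm lxzg djg anhbt qcsi mboh inan xmyn xmuqh egeq
Hunk 6: at line 1 remove [lxzg,djg,anhbt] add [vtu] -> 8 lines: sfm vtu qcsi mboh inan xmyn xmuqh egeq
Final line 3: qcsi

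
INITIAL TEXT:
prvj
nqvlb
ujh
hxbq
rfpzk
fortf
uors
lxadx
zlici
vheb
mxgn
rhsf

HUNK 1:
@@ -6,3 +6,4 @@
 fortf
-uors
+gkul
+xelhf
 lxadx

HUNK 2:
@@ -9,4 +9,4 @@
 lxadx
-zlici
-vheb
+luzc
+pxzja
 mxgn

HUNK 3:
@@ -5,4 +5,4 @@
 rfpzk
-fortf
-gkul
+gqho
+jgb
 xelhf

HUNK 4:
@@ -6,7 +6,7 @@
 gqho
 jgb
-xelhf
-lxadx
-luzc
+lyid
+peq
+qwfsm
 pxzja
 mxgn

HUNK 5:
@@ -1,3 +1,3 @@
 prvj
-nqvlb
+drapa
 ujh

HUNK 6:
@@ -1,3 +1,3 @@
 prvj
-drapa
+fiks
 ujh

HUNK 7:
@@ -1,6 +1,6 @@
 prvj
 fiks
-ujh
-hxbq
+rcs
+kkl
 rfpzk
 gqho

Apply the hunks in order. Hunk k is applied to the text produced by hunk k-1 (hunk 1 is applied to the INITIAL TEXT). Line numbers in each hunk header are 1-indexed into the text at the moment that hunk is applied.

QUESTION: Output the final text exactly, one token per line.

Hunk 1: at line 6 remove [uors] add [gkul,xelhf] -> 13 lines: prvj nqvlb ujh hxbq rfpzk fortf gkul xelhf lxadx zlici vheb mxgn rhsf
Hunk 2: at line 9 remove [zlici,vheb] add [luzc,pxzja] -> 13 lines: prvj nqvlb ujh hxbq rfpzk fortf gkul xelhf lxadx luzc pxzja mxgn rhsf
Hunk 3: at line 5 remove [fortf,gkul] add [gqho,jgb] -> 13 lines: prvj nqvlb ujh hxbq rfpzk gqho jgb xelhf lxadx luzc pxzja mxgn rhsf
Hunk 4: at line 6 remove [xelhf,lxadx,luzc] add [lyid,peq,qwfsm] -> 13 lines: prvj nqvlb ujh hxbq rfpzk gqho jgb lyid peq qwfsm pxzja mxgn rhsf
Hunk 5: at line 1 remove [nqvlb] add [drapa] -> 13 lines: prvj drapa ujh hxbq rfpzk gqho jgb lyid peq qwfsm pxzja mxgn rhsf
Hunk 6: at line 1 remove [drapa] add [fiks] -> 13 lines: prvj fiks ujh hxbq rfpzk gqho jgb lyid peq qwfsm pxzja mxgn rhsf
Hunk 7: at line 1 remove [ujh,hxbq] add [rcs,kkl] -> 13 lines: prvj fiks rcs kkl rfpzk gqho jgb lyid peq qwfsm pxzja mxgn rhsf

Answer: prvj
fiks
rcs
kkl
rfpzk
gqho
jgb
lyid
peq
qwfsm
pxzja
mxgn
rhsf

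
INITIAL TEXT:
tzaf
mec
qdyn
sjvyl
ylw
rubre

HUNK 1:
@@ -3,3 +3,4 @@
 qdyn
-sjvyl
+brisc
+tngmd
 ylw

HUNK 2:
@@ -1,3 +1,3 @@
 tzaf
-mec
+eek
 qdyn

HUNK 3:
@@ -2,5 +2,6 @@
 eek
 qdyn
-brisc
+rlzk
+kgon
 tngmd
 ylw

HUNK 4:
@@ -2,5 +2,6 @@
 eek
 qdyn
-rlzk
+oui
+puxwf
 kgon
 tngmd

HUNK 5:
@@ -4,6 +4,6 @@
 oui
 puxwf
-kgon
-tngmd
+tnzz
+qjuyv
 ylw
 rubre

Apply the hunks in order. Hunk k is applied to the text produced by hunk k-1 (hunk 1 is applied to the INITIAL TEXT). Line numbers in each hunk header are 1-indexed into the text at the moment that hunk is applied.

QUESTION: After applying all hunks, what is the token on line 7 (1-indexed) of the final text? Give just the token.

Answer: qjuyv

Derivation:
Hunk 1: at line 3 remove [sjvyl] add [brisc,tngmd] -> 7 lines: tzaf mec qdyn brisc tngmd ylw rubre
Hunk 2: at line 1 remove [mec] add [eek] -> 7 lines: tzaf eek qdyn brisc tngmd ylw rubre
Hunk 3: at line 2 remove [brisc] add [rlzk,kgon] -> 8 lines: tzaf eek qdyn rlzk kgon tngmd ylw rubre
Hunk 4: at line 2 remove [rlzk] add [oui,puxwf] -> 9 lines: tzaf eek qdyn oui puxwf kgon tngmd ylw rubre
Hunk 5: at line 4 remove [kgon,tngmd] add [tnzz,qjuyv] -> 9 lines: tzaf eek qdyn oui puxwf tnzz qjuyv ylw rubre
Final line 7: qjuyv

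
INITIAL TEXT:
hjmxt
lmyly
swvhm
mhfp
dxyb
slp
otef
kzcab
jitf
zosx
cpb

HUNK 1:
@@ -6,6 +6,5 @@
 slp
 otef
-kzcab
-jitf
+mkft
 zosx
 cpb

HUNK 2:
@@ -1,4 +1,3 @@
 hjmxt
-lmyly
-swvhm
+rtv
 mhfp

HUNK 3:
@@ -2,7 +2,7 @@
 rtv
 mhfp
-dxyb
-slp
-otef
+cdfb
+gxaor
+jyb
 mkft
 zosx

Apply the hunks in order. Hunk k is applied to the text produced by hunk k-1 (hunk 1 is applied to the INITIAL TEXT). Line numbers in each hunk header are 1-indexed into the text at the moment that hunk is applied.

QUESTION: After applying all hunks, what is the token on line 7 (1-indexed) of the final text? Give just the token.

Hunk 1: at line 6 remove [kzcab,jitf] add [mkft] -> 10 lines: hjmxt lmyly swvhm mhfp dxyb slp otef mkft zosx cpb
Hunk 2: at line 1 remove [lmyly,swvhm] add [rtv] -> 9 lines: hjmxt rtv mhfp dxyb slp otef mkft zosx cpb
Hunk 3: at line 2 remove [dxyb,slp,otef] add [cdfb,gxaor,jyb] -> 9 lines: hjmxt rtv mhfp cdfb gxaor jyb mkft zosx cpb
Final line 7: mkft

Answer: mkft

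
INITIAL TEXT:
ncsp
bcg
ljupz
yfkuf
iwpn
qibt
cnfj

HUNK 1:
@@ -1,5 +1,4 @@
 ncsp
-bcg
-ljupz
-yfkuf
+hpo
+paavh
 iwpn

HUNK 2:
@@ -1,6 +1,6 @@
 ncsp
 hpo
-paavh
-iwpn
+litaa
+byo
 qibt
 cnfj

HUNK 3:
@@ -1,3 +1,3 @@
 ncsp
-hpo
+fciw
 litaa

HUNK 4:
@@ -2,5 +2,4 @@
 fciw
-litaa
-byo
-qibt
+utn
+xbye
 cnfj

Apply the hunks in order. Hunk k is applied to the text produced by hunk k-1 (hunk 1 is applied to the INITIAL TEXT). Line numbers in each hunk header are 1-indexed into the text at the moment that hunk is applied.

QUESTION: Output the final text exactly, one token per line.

Hunk 1: at line 1 remove [bcg,ljupz,yfkuf] add [hpo,paavh] -> 6 lines: ncsp hpo paavh iwpn qibt cnfj
Hunk 2: at line 1 remove [paavh,iwpn] add [litaa,byo] -> 6 lines: ncsp hpo litaa byo qibt cnfj
Hunk 3: at line 1 remove [hpo] add [fciw] -> 6 lines: ncsp fciw litaa byo qibt cnfj
Hunk 4: at line 2 remove [litaa,byo,qibt] add [utn,xbye] -> 5 lines: ncsp fciw utn xbye cnfj

Answer: ncsp
fciw
utn
xbye
cnfj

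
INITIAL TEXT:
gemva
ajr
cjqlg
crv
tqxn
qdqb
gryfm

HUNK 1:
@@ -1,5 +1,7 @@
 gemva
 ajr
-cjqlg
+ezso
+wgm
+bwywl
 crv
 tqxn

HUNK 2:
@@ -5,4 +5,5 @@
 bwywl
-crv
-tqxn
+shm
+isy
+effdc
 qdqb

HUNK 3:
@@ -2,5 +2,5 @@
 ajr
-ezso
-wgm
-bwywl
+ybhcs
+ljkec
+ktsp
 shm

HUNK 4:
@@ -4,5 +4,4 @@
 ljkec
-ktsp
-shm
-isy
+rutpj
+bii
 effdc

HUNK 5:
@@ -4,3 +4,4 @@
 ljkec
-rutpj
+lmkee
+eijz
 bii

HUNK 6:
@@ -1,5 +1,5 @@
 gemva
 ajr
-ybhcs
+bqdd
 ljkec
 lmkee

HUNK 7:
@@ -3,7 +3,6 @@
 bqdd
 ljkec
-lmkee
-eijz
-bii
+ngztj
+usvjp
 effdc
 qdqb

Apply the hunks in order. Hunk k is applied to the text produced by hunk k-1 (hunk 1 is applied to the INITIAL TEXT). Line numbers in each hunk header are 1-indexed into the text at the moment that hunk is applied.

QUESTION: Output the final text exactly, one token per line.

Answer: gemva
ajr
bqdd
ljkec
ngztj
usvjp
effdc
qdqb
gryfm

Derivation:
Hunk 1: at line 1 remove [cjqlg] add [ezso,wgm,bwywl] -> 9 lines: gemva ajr ezso wgm bwywl crv tqxn qdqb gryfm
Hunk 2: at line 5 remove [crv,tqxn] add [shm,isy,effdc] -> 10 lines: gemva ajr ezso wgm bwywl shm isy effdc qdqb gryfm
Hunk 3: at line 2 remove [ezso,wgm,bwywl] add [ybhcs,ljkec,ktsp] -> 10 lines: gemva ajr ybhcs ljkec ktsp shm isy effdc qdqb gryfm
Hunk 4: at line 4 remove [ktsp,shm,isy] add [rutpj,bii] -> 9 lines: gemva ajr ybhcs ljkec rutpj bii effdc qdqb gryfm
Hunk 5: at line 4 remove [rutpj] add [lmkee,eijz] -> 10 lines: gemva ajr ybhcs ljkec lmkee eijz bii effdc qdqb gryfm
Hunk 6: at line 1 remove [ybhcs] add [bqdd] -> 10 lines: gemva ajr bqdd ljkec lmkee eijz bii effdc qdqb gryfm
Hunk 7: at line 3 remove [lmkee,eijz,bii] add [ngztj,usvjp] -> 9 lines: gemva ajr bqdd ljkec ngztj usvjp effdc qdqb gryfm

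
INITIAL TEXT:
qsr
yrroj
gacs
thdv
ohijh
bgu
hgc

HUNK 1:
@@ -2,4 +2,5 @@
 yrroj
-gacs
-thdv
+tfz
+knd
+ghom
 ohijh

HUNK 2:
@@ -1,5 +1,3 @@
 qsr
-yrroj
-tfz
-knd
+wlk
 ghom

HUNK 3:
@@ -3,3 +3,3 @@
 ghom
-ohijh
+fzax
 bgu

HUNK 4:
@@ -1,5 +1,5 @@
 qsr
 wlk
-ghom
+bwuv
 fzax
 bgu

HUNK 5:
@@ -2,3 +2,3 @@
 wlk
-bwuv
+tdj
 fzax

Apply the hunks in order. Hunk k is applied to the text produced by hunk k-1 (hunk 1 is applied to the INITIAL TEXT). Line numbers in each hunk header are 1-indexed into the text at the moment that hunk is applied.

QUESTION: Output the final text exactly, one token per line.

Hunk 1: at line 2 remove [gacs,thdv] add [tfz,knd,ghom] -> 8 lines: qsr yrroj tfz knd ghom ohijh bgu hgc
Hunk 2: at line 1 remove [yrroj,tfz,knd] add [wlk] -> 6 lines: qsr wlk ghom ohijh bgu hgc
Hunk 3: at line 3 remove [ohijh] add [fzax] -> 6 lines: qsr wlk ghom fzax bgu hgc
Hunk 4: at line 1 remove [ghom] add [bwuv] -> 6 lines: qsr wlk bwuv fzax bgu hgc
Hunk 5: at line 2 remove [bwuv] add [tdj] -> 6 lines: qsr wlk tdj fzax bgu hgc

Answer: qsr
wlk
tdj
fzax
bgu
hgc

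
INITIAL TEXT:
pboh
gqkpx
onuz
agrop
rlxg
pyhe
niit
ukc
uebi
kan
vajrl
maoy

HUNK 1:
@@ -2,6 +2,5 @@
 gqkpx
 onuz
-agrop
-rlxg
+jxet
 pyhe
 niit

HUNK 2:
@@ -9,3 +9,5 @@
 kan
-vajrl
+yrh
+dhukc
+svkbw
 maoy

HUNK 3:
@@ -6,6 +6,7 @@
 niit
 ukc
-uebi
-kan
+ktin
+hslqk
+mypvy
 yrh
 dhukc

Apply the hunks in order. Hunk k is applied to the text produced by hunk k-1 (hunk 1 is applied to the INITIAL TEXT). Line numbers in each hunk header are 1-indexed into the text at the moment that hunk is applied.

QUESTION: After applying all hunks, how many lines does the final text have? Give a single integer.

Answer: 14

Derivation:
Hunk 1: at line 2 remove [agrop,rlxg] add [jxet] -> 11 lines: pboh gqkpx onuz jxet pyhe niit ukc uebi kan vajrl maoy
Hunk 2: at line 9 remove [vajrl] add [yrh,dhukc,svkbw] -> 13 lines: pboh gqkpx onuz jxet pyhe niit ukc uebi kan yrh dhukc svkbw maoy
Hunk 3: at line 6 remove [uebi,kan] add [ktin,hslqk,mypvy] -> 14 lines: pboh gqkpx onuz jxet pyhe niit ukc ktin hslqk mypvy yrh dhukc svkbw maoy
Final line count: 14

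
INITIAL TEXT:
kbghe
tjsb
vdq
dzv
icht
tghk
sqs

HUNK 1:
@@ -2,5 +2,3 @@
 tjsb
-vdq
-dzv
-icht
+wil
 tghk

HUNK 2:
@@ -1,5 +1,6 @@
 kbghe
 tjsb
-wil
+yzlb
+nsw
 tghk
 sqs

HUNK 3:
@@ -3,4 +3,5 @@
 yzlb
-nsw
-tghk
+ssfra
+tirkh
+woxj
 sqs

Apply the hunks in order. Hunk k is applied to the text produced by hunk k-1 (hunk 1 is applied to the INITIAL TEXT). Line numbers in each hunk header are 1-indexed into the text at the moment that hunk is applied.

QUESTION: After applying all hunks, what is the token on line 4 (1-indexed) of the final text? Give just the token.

Answer: ssfra

Derivation:
Hunk 1: at line 2 remove [vdq,dzv,icht] add [wil] -> 5 lines: kbghe tjsb wil tghk sqs
Hunk 2: at line 1 remove [wil] add [yzlb,nsw] -> 6 lines: kbghe tjsb yzlb nsw tghk sqs
Hunk 3: at line 3 remove [nsw,tghk] add [ssfra,tirkh,woxj] -> 7 lines: kbghe tjsb yzlb ssfra tirkh woxj sqs
Final line 4: ssfra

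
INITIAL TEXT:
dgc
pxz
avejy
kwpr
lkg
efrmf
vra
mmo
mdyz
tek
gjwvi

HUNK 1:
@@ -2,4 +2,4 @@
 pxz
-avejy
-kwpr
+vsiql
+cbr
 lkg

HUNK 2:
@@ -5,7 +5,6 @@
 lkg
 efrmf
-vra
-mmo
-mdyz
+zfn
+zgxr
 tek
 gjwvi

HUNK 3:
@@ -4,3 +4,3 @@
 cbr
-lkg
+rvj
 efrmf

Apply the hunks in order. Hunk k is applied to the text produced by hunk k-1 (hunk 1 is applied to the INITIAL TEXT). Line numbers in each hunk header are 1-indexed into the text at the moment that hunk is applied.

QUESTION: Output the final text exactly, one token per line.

Hunk 1: at line 2 remove [avejy,kwpr] add [vsiql,cbr] -> 11 lines: dgc pxz vsiql cbr lkg efrmf vra mmo mdyz tek gjwvi
Hunk 2: at line 5 remove [vra,mmo,mdyz] add [zfn,zgxr] -> 10 lines: dgc pxz vsiql cbr lkg efrmf zfn zgxr tek gjwvi
Hunk 3: at line 4 remove [lkg] add [rvj] -> 10 lines: dgc pxz vsiql cbr rvj efrmf zfn zgxr tek gjwvi

Answer: dgc
pxz
vsiql
cbr
rvj
efrmf
zfn
zgxr
tek
gjwvi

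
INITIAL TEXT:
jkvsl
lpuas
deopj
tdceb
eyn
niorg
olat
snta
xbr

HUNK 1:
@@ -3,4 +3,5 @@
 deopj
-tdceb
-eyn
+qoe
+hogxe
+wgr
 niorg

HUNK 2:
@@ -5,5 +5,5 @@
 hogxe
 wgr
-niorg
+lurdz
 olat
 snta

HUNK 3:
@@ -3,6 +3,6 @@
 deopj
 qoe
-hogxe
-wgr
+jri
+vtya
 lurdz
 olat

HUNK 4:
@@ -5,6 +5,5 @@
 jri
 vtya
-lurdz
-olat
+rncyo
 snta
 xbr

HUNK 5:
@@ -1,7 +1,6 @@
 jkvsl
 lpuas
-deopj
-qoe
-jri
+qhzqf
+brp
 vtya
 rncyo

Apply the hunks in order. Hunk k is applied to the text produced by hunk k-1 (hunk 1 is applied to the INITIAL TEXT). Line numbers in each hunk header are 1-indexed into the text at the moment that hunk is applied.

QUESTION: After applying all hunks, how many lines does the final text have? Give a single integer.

Hunk 1: at line 3 remove [tdceb,eyn] add [qoe,hogxe,wgr] -> 10 lines: jkvsl lpuas deopj qoe hogxe wgr niorg olat snta xbr
Hunk 2: at line 5 remove [niorg] add [lurdz] -> 10 lines: jkvsl lpuas deopj qoe hogxe wgr lurdz olat snta xbr
Hunk 3: at line 3 remove [hogxe,wgr] add [jri,vtya] -> 10 lines: jkvsl lpuas deopj qoe jri vtya lurdz olat snta xbr
Hunk 4: at line 5 remove [lurdz,olat] add [rncyo] -> 9 lines: jkvsl lpuas deopj qoe jri vtya rncyo snta xbr
Hunk 5: at line 1 remove [deopj,qoe,jri] add [qhzqf,brp] -> 8 lines: jkvsl lpuas qhzqf brp vtya rncyo snta xbr
Final line count: 8

Answer: 8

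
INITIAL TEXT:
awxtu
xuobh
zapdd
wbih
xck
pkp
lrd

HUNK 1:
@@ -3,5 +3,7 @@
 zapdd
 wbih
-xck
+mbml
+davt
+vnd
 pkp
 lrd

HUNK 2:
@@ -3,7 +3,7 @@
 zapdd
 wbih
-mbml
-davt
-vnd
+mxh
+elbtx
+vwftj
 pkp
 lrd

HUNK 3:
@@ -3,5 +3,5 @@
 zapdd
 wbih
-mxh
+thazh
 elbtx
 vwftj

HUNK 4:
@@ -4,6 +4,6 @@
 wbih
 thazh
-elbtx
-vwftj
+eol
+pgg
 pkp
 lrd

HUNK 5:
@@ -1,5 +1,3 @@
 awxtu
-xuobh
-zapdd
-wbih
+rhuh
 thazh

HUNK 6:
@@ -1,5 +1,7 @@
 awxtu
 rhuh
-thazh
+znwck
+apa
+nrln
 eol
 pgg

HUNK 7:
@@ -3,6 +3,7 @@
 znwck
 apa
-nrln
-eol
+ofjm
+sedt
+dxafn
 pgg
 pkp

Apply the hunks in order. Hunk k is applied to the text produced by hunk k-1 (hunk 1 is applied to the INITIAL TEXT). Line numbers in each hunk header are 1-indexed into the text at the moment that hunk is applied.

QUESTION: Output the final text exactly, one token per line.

Answer: awxtu
rhuh
znwck
apa
ofjm
sedt
dxafn
pgg
pkp
lrd

Derivation:
Hunk 1: at line 3 remove [xck] add [mbml,davt,vnd] -> 9 lines: awxtu xuobh zapdd wbih mbml davt vnd pkp lrd
Hunk 2: at line 3 remove [mbml,davt,vnd] add [mxh,elbtx,vwftj] -> 9 lines: awxtu xuobh zapdd wbih mxh elbtx vwftj pkp lrd
Hunk 3: at line 3 remove [mxh] add [thazh] -> 9 lines: awxtu xuobh zapdd wbih thazh elbtx vwftj pkp lrd
Hunk 4: at line 4 remove [elbtx,vwftj] add [eol,pgg] -> 9 lines: awxtu xuobh zapdd wbih thazh eol pgg pkp lrd
Hunk 5: at line 1 remove [xuobh,zapdd,wbih] add [rhuh] -> 7 lines: awxtu rhuh thazh eol pgg pkp lrd
Hunk 6: at line 1 remove [thazh] add [znwck,apa,nrln] -> 9 lines: awxtu rhuh znwck apa nrln eol pgg pkp lrd
Hunk 7: at line 3 remove [nrln,eol] add [ofjm,sedt,dxafn] -> 10 lines: awxtu rhuh znwck apa ofjm sedt dxafn pgg pkp lrd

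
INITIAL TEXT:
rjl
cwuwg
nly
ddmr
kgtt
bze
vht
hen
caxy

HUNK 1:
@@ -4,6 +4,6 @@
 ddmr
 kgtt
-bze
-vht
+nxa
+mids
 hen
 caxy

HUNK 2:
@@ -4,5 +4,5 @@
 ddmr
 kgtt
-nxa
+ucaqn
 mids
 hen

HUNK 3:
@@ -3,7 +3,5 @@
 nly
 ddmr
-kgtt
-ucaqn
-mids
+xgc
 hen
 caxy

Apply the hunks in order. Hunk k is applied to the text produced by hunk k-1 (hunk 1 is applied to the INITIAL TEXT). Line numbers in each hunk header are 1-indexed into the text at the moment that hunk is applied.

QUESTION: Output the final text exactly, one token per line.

Answer: rjl
cwuwg
nly
ddmr
xgc
hen
caxy

Derivation:
Hunk 1: at line 4 remove [bze,vht] add [nxa,mids] -> 9 lines: rjl cwuwg nly ddmr kgtt nxa mids hen caxy
Hunk 2: at line 4 remove [nxa] add [ucaqn] -> 9 lines: rjl cwuwg nly ddmr kgtt ucaqn mids hen caxy
Hunk 3: at line 3 remove [kgtt,ucaqn,mids] add [xgc] -> 7 lines: rjl cwuwg nly ddmr xgc hen caxy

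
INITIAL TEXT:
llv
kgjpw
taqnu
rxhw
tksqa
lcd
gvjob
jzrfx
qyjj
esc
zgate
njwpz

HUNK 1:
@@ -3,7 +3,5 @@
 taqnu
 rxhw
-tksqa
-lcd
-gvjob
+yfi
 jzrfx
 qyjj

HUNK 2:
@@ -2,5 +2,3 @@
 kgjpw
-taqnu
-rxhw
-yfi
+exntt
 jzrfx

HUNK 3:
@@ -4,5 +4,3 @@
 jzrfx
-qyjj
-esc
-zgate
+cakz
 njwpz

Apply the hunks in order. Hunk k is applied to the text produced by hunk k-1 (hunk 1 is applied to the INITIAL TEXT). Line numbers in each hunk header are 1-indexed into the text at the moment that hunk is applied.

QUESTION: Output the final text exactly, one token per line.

Hunk 1: at line 3 remove [tksqa,lcd,gvjob] add [yfi] -> 10 lines: llv kgjpw taqnu rxhw yfi jzrfx qyjj esc zgate njwpz
Hunk 2: at line 2 remove [taqnu,rxhw,yfi] add [exntt] -> 8 lines: llv kgjpw exntt jzrfx qyjj esc zgate njwpz
Hunk 3: at line 4 remove [qyjj,esc,zgate] add [cakz] -> 6 lines: llv kgjpw exntt jzrfx cakz njwpz

Answer: llv
kgjpw
exntt
jzrfx
cakz
njwpz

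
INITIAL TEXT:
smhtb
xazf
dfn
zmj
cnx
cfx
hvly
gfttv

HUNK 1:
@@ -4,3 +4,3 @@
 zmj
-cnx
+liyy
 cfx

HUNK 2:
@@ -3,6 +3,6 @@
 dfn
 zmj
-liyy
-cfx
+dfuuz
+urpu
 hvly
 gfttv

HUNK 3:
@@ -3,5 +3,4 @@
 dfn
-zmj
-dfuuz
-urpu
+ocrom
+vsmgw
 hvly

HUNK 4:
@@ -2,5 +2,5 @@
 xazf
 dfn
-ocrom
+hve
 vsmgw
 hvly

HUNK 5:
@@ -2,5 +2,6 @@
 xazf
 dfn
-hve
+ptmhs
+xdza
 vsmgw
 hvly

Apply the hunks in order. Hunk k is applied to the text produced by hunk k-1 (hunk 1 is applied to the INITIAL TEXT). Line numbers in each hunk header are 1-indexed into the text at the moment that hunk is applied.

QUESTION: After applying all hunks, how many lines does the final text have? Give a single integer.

Hunk 1: at line 4 remove [cnx] add [liyy] -> 8 lines: smhtb xazf dfn zmj liyy cfx hvly gfttv
Hunk 2: at line 3 remove [liyy,cfx] add [dfuuz,urpu] -> 8 lines: smhtb xazf dfn zmj dfuuz urpu hvly gfttv
Hunk 3: at line 3 remove [zmj,dfuuz,urpu] add [ocrom,vsmgw] -> 7 lines: smhtb xazf dfn ocrom vsmgw hvly gfttv
Hunk 4: at line 2 remove [ocrom] add [hve] -> 7 lines: smhtb xazf dfn hve vsmgw hvly gfttv
Hunk 5: at line 2 remove [hve] add [ptmhs,xdza] -> 8 lines: smhtb xazf dfn ptmhs xdza vsmgw hvly gfttv
Final line count: 8

Answer: 8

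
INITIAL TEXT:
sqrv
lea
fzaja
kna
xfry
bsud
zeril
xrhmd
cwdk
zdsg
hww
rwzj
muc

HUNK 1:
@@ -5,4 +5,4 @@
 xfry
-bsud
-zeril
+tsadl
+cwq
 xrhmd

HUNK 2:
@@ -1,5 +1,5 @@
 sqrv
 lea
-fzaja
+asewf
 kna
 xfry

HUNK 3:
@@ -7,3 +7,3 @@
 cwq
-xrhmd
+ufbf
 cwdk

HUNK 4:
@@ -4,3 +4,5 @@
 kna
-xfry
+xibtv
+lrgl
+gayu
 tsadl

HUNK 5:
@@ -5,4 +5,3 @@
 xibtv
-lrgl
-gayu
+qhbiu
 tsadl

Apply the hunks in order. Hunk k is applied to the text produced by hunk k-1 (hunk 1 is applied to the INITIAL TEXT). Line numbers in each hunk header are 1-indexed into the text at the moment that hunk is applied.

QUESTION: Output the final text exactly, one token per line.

Hunk 1: at line 5 remove [bsud,zeril] add [tsadl,cwq] -> 13 lines: sqrv lea fzaja kna xfry tsadl cwq xrhmd cwdk zdsg hww rwzj muc
Hunk 2: at line 1 remove [fzaja] add [asewf] -> 13 lines: sqrv lea asewf kna xfry tsadl cwq xrhmd cwdk zdsg hww rwzj muc
Hunk 3: at line 7 remove [xrhmd] add [ufbf] -> 13 lines: sqrv lea asewf kna xfry tsadl cwq ufbf cwdk zdsg hww rwzj muc
Hunk 4: at line 4 remove [xfry] add [xibtv,lrgl,gayu] -> 15 lines: sqrv lea asewf kna xibtv lrgl gayu tsadl cwq ufbf cwdk zdsg hww rwzj muc
Hunk 5: at line 5 remove [lrgl,gayu] add [qhbiu] -> 14 lines: sqrv lea asewf kna xibtv qhbiu tsadl cwq ufbf cwdk zdsg hww rwzj muc

Answer: sqrv
lea
asewf
kna
xibtv
qhbiu
tsadl
cwq
ufbf
cwdk
zdsg
hww
rwzj
muc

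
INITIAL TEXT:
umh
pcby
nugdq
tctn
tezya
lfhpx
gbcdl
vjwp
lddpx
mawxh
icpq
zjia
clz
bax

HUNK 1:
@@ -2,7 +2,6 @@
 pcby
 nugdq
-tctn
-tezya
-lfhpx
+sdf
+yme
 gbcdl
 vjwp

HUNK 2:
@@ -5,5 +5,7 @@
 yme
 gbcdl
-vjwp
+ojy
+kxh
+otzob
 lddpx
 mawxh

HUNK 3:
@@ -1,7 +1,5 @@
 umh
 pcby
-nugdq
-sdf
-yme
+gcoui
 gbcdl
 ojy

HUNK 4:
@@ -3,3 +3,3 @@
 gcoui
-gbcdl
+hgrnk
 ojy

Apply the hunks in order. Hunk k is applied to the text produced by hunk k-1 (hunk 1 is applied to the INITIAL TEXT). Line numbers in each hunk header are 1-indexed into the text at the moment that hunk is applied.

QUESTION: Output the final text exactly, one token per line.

Hunk 1: at line 2 remove [tctn,tezya,lfhpx] add [sdf,yme] -> 13 lines: umh pcby nugdq sdf yme gbcdl vjwp lddpx mawxh icpq zjia clz bax
Hunk 2: at line 5 remove [vjwp] add [ojy,kxh,otzob] -> 15 lines: umh pcby nugdq sdf yme gbcdl ojy kxh otzob lddpx mawxh icpq zjia clz bax
Hunk 3: at line 1 remove [nugdq,sdf,yme] add [gcoui] -> 13 lines: umh pcby gcoui gbcdl ojy kxh otzob lddpx mawxh icpq zjia clz bax
Hunk 4: at line 3 remove [gbcdl] add [hgrnk] -> 13 lines: umh pcby gcoui hgrnk ojy kxh otzob lddpx mawxh icpq zjia clz bax

Answer: umh
pcby
gcoui
hgrnk
ojy
kxh
otzob
lddpx
mawxh
icpq
zjia
clz
bax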